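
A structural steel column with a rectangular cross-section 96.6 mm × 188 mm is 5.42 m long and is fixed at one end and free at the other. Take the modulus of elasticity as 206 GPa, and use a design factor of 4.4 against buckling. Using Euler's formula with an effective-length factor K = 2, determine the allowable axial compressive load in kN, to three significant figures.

P_allow = 55.5 kN

Buckling occurs about the weak axis: I_min = h·b³/12 = 188×96.6³/12 = 1.412×10^7 mm⁴ (b = 96.6 mm is the smaller dimension).
Effective length L_e = KL = 2×5.42 m = 10840 mm.
Euler critical load P_cr = π²EI/L_e² = π²×206000×1.412×10^7/10840² = 244400 N.
P_allow = P_cr/n = 244400/4.4 = 55530 N.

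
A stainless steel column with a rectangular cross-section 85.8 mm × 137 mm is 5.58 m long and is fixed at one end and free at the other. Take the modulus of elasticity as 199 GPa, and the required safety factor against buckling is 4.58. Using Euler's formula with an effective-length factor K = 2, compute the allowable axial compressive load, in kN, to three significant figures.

P_allow = 24.8 kN

Buckling occurs about the weak axis: I_min = h·b³/12 = 137×85.8³/12 = 7.211×10^6 mm⁴ (b = 85.8 mm is the smaller dimension).
Effective length L_e = KL = 2×5.58 m = 11160 mm.
Euler critical load P_cr = π²EI/L_e² = π²×199000×7.211×10^6/11160² = 113700 N.
P_allow = P_cr/n = 113700/4.58 = 24830 N.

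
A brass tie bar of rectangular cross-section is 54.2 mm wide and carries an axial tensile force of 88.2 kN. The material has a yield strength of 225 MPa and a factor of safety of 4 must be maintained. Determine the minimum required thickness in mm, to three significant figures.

σ_allow = 225/4 = 56.25 MPa.
Required area A = F/σ_allow = 88200/56.25 = 1568 mm².
t = A/w = 1568/54.2 = 28.93 mm.

t = 28.9 mm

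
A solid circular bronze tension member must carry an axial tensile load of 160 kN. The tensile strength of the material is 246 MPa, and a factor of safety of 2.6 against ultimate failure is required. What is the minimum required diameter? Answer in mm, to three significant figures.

d = 46.4 mm

Allowable stress σ_allow = 246/2.6 = 94.62 MPa.
Required area A = F/σ_allow = 160000/94.62 = 1691 mm².
A = πd²/4 → d = √(4A/π) = 46.40 mm.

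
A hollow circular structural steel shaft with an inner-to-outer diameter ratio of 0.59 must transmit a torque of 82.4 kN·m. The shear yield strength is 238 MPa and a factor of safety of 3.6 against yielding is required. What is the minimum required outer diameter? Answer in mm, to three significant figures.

τ_allow = 238/3.6 = 66.11 MPa.
For a hollow shaft τ = 16T/[πd_o³(1−k⁴)] with k = 0.59, so 1−k⁴ = 0.8788.
d_o³ = 16T/[π τ_allow (1−k⁴)] = 16×8.2400×10^7/(π×66.11×0.8788) = 7.223×10^6 mm³.
d_o = 193.3 mm.

d_o = 193 mm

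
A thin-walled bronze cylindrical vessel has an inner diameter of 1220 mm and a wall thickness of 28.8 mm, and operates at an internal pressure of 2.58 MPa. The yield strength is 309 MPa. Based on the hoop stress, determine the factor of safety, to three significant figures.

σ_h = pD/(2t) = 2.58×1220/(2×28.8) = 54.65 MPa.
n = 309/54.65 = 5.655.

n = 5.65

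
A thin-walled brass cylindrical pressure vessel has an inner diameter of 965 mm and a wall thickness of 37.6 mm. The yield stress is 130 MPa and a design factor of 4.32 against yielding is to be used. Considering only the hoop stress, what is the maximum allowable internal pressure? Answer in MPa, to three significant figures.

p_allow = 2.35 MPa

σ_allow = 130/4.32 = 30.09 MPa.
σ_h = pD/(2t) → p_allow = 2σ_allow t/D = 2×30.09×37.6/965 = 2.345 MPa.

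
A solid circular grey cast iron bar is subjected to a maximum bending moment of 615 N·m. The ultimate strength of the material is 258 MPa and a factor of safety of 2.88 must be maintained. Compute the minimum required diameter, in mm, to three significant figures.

d = 41.2 mm

σ_allow = 258/2.88 = 89.58 MPa.
For a solid circular section σ = 32M/(πd³), so d³ = 32M/(π σ_allow) = 32×615000/(π×89.58) = 69930 mm³.
d = 41.20 mm.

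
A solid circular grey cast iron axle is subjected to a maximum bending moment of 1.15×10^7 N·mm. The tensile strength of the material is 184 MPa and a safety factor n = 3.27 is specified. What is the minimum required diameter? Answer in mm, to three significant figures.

σ_allow = 184/3.27 = 56.27 MPa.
For a solid circular section σ = 32M/(πd³), so d³ = 32M/(π σ_allow) = 32×1.1500×10^7/(π×56.27) = 2.082×10^6 mm³.
d = 127.7 mm.

d = 128 mm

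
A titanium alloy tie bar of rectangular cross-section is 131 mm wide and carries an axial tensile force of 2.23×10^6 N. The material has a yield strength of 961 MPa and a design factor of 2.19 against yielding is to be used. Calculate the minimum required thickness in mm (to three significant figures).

t = 38.8 mm

σ_allow = 961/2.19 = 438.8 MPa.
Required area A = F/σ_allow = 2230000/438.8 = 5082 mm².
t = A/w = 5082/131 = 38.79 mm.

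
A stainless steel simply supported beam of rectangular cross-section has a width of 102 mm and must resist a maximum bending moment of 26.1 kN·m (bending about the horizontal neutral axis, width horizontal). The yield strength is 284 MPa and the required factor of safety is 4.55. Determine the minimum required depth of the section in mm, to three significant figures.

h = 157 mm

σ_allow = 284/4.55 = 62.42 MPa.
For a rectangular section σ = 6M/(bh²), so h² = 6M/(b σ_allow) = 6×2.6100×10^7/(102×62.42) = 24600 mm².
h = 156.8 mm.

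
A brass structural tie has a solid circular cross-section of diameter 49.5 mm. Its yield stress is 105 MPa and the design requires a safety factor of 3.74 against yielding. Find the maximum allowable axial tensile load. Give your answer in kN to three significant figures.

σ_allow = 105/3.74 = 28.07 MPa.
A = πd²/4 = π×49.5²/4 = 1924 mm².
F_allow = σ_allow × A = 28.07×1924 = 54030 N.

F_allow = 54.0 kN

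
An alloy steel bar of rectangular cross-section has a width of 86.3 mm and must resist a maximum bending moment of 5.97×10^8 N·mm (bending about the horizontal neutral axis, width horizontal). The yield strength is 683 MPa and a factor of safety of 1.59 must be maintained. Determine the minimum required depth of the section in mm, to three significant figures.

h = 311 mm

σ_allow = 683/1.59 = 429.6 MPa.
For a rectangular section σ = 6M/(bh²), so h² = 6M/(b σ_allow) = 6×5.9700×10^8/(86.3×429.6) = 96630 mm².
h = 310.8 mm.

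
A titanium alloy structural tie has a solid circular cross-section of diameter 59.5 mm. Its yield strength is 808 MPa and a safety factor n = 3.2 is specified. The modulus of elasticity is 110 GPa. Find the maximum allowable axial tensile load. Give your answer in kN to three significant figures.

F_allow = 702 kN

σ_allow = 808/3.2 = 252.5 MPa.
A = πd²/4 = π×59.5²/4 = 2781 mm².
F_allow = σ_allow × A = 252.5×2781 = 702100 N.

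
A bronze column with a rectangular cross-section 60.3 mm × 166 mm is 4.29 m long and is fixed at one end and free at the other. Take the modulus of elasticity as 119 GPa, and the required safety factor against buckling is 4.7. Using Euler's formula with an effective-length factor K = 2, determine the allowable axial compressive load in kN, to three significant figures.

P_allow = 10.3 kN

Buckling occurs about the weak axis: I_min = h·b³/12 = 166×60.3³/12 = 3.033×10^6 mm⁴ (b = 60.3 mm is the smaller dimension).
Effective length L_e = KL = 2×4.29 m = 8580 mm.
Euler critical load P_cr = π²EI/L_e² = π²×119000×3.033×10^6/8580² = 48390 N.
P_allow = P_cr/n = 48390/4.7 = 10300 N.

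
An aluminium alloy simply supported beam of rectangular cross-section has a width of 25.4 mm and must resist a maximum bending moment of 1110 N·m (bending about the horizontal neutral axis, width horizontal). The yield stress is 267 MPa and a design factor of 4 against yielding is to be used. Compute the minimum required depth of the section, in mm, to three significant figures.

h = 62.7 mm

σ_allow = 267/4 = 66.75 MPa.
For a rectangular section σ = 6M/(bh²), so h² = 6M/(b σ_allow) = 6×1110000/(25.4×66.75) = 3928 mm².
h = 62.68 mm.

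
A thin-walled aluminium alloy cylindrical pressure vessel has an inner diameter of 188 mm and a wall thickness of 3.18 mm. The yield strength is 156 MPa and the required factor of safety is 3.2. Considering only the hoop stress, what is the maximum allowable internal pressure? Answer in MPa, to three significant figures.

σ_allow = 156/3.2 = 48.75 MPa.
σ_h = pD/(2t) → p_allow = 2σ_allow t/D = 2×48.75×3.18/188 = 1.649 MPa.

p_allow = 1.65 MPa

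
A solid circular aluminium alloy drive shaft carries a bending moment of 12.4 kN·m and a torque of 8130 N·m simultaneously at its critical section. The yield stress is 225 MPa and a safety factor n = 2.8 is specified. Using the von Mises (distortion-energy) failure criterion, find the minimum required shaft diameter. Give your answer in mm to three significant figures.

d = 122 mm

σ_allow = σ_y/n = 225/2.8 = 80.36 MPa.
For a solid shaft σ_b = 32M/(πd³) and τ = 16T/(πd³), so the von Mises stress is σ' = (16/πd³)·√(4M²+3T²).
√(4M²+3T²) = √(4×(1.240×10^7)² + 3×(8.130×10^6)²) = 2.852×10^7 N·mm.
d³ = 16×2.852×10^7/(π×80.36) = 1.808×10^6 mm³.
d = 121.8 mm.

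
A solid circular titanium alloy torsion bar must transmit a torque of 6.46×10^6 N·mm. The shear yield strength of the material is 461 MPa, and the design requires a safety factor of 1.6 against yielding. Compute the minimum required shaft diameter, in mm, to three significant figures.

d = 48.5 mm

Allowable shear stress τ_allow = 461/1.6 = 288.1 MPa.
For a solid shaft τ = 16T/(πd³), so d³ = 16T/(π τ_allow) = 16×6460000/(π×288.1) = 114200 mm³.
d = (114200)^(1/3) = 48.51 mm.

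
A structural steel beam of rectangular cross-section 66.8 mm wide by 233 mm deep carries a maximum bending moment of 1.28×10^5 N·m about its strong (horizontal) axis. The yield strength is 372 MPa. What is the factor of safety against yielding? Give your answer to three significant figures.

Section modulus S = bh²/6 = 66.8×233²/6 = 604400 mm³.
σ = M/S = 1.2800×10^8/604400 = 211.8 MPa.
n = 372/211.8 = 1.757.

n = 1.76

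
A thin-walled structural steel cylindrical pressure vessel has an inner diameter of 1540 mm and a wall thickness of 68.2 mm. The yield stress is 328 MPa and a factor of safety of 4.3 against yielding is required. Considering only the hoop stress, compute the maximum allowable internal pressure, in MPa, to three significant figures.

σ_allow = 328/4.3 = 76.28 MPa.
σ_h = pD/(2t) → p_allow = 2σ_allow t/D = 2×76.28×68.2/1540 = 6.756 MPa.

p_allow = 6.76 MPa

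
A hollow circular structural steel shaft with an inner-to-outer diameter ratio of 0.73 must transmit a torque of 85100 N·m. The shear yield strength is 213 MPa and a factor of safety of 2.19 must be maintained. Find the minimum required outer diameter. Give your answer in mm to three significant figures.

τ_allow = 213/2.19 = 97.26 MPa.
For a hollow shaft τ = 16T/[πd_o³(1−k⁴)] with k = 0.73, so 1−k⁴ = 0.7160.
d_o³ = 16T/[π τ_allow (1−k⁴)] = 16×8.5100×10^7/(π×97.26×0.7160) = 6.224×10^6 mm³.
d_o = 183.9 mm.

d_o = 184 mm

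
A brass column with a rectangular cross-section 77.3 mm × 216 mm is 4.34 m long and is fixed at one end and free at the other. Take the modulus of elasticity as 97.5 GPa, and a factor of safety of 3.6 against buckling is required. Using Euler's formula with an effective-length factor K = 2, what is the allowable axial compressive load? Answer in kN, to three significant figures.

P_allow = 29.5 kN

Buckling occurs about the weak axis: I_min = h·b³/12 = 216×77.3³/12 = 8.314×10^6 mm⁴ (b = 77.3 mm is the smaller dimension).
Effective length L_e = KL = 2×4.34 m = 8680 mm.
Euler critical load P_cr = π²EI/L_e² = π²×97500×8.314×10^6/8680² = 106200 N.
P_allow = P_cr/n = 106200/3.6 = 29500 N.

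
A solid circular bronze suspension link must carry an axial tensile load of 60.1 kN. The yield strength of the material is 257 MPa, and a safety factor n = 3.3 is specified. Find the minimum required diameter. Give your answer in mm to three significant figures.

d = 31.3 mm

Allowable stress σ_allow = 257/3.3 = 77.88 MPa.
Required area A = F/σ_allow = 60100/77.88 = 771.7 mm².
A = πd²/4 → d = √(4A/π) = 31.35 mm.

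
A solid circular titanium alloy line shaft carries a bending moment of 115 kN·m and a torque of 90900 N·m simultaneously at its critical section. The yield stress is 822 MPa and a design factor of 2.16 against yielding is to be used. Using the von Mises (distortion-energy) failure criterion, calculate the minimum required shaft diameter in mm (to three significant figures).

σ_allow = σ_y/n = 822/2.16 = 380.6 MPa.
For a solid shaft σ_b = 32M/(πd³) and τ = 16T/(πd³), so the von Mises stress is σ' = (16/πd³)·√(4M²+3T²).
√(4M²+3T²) = √(4×(1.150×10^8)² + 3×(9.090×10^7)²) = 2.787×10^8 N·mm.
d³ = 16×2.787×10^8/(π×380.6) = 3.730×10^6 mm³.
d = 155.1 mm.

d = 155 mm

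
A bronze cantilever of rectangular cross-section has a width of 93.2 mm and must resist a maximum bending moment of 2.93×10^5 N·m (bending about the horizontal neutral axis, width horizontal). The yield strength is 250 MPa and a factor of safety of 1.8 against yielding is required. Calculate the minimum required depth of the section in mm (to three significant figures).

σ_allow = 250/1.8 = 138.9 MPa.
For a rectangular section σ = 6M/(bh²), so h² = 6M/(b σ_allow) = 6×2.9300×10^8/(93.2×138.9) = 135800 mm².
h = 368.5 mm.

h = 369 mm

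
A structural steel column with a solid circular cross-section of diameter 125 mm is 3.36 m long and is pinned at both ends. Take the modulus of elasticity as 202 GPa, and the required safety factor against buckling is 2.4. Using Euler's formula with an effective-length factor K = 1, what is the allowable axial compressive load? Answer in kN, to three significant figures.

P_allow = 882 kN

I = πd⁴/64 = π×125⁴/64 = 1.198×10^7 mm⁴.
Effective length L_e = KL = 1×3.36 m = 3360 mm.
Euler critical load P_cr = π²EI/L_e² = π²×202000×1.198×10^7/3360² = 2.116×10^6 N.
P_allow = P_cr/n = 2.116×10^6/2.4 = 881800 N.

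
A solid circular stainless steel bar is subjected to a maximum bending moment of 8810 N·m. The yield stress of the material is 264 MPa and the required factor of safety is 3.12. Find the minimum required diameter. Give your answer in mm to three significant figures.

σ_allow = 264/3.12 = 84.62 MPa.
For a solid circular section σ = 32M/(πd³), so d³ = 32M/(π σ_allow) = 32×8810000/(π×84.62) = 1.061×10^6 mm³.
d = 102.0 mm.

d = 102 mm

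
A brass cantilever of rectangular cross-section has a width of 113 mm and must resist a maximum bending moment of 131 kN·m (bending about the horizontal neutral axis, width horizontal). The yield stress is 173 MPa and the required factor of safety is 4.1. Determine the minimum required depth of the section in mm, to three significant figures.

h = 406 mm

σ_allow = 173/4.1 = 42.20 MPa.
For a rectangular section σ = 6M/(bh²), so h² = 6M/(b σ_allow) = 6×1.3100×10^8/(113×42.20) = 164800 mm².
h = 406.0 mm.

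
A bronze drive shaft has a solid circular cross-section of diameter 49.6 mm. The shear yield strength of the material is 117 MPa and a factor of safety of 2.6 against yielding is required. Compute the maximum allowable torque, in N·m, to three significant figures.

τ_allow = 117/2.6 = 45.00 MPa.
For a solid shaft T_allow = τ_allow·πd³/16; πd³/16 = π×49.6³/16 = 23960 mm³.
T_allow = 45.00×23960 = 1.078×10^6 N·mm = 1078 N·m.

T_allow = 1080 N·m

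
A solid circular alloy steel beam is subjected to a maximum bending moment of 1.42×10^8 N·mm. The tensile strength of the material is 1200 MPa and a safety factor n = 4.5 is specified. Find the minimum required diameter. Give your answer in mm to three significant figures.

σ_allow = 1200/4.5 = 266.7 MPa.
For a solid circular section σ = 32M/(πd³), so d³ = 32M/(π σ_allow) = 32×1.4200×10^8/(π×266.7) = 5.424×10^6 mm³.
d = 175.7 mm.

d = 176 mm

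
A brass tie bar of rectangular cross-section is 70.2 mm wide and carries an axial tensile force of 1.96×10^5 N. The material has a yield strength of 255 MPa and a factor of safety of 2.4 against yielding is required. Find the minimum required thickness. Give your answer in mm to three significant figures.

t = 26.3 mm

σ_allow = 255/2.4 = 106.2 MPa.
Required area A = F/σ_allow = 196000/106.2 = 1845 mm².
t = A/w = 1845/70.2 = 26.28 mm.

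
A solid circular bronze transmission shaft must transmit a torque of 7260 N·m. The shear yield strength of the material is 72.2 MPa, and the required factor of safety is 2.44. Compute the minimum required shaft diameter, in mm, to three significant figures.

Allowable shear stress τ_allow = 72.2/2.44 = 29.59 MPa.
For a solid shaft τ = 16T/(πd³), so d³ = 16T/(π τ_allow) = 16×7260000/(π×29.59) = 1.250×10^6 mm³.
d = (1.250×10^6)^(1/3) = 107.7 mm.

d = 108 mm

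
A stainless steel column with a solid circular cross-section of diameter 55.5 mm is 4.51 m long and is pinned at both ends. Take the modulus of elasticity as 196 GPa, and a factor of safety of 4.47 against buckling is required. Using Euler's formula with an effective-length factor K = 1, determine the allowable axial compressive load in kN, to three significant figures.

I = πd⁴/64 = π×55.5⁴/64 = 465700 mm⁴.
Effective length L_e = KL = 1×4.51 m = 4510 mm.
Euler critical load P_cr = π²EI/L_e² = π²×196000×465700/4510² = 44290 N.
P_allow = P_cr/n = 44290/4.47 = 9909 N.

P_allow = 9.91 kN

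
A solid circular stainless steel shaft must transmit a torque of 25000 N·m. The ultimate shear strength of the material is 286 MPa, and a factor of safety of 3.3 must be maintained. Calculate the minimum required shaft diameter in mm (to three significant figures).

d = 114 mm

Allowable shear stress τ_allow = 286/3.3 = 86.67 MPa.
For a solid shaft τ = 16T/(πd³), so d³ = 16T/(π τ_allow) = 16×2.5000×10^7/(π×86.67) = 1.469×10^6 mm³.
d = (1.469×10^6)^(1/3) = 113.7 mm.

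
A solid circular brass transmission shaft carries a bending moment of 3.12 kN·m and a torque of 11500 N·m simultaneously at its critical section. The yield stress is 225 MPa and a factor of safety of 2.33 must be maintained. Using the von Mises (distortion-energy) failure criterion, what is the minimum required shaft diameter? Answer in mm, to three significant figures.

σ_allow = σ_y/n = 225/2.33 = 96.57 MPa.
For a solid shaft σ_b = 32M/(πd³) and τ = 16T/(πd³), so the von Mises stress is σ' = (16/πd³)·√(4M²+3T²).
√(4M²+3T²) = √(4×(3.120×10^6)² + 3×(1.150×10^7)²) = 2.087×10^7 N·mm.
d³ = 16×2.087×10^7/(π×96.57) = 1.101×10^6 mm³.
d = 103.3 mm.

d = 103 mm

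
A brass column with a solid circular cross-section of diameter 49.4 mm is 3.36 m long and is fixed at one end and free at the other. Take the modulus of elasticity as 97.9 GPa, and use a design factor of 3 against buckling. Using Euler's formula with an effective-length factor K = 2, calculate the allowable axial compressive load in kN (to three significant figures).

P_allow = 2.08 kN

I = πd⁴/64 = π×49.4⁴/64 = 292300 mm⁴.
Effective length L_e = KL = 2×3.36 m = 6720 mm.
Euler critical load P_cr = π²EI/L_e² = π²×97900×292300/6720² = 6255 N.
P_allow = P_cr/n = 6255/3 = 2085 N.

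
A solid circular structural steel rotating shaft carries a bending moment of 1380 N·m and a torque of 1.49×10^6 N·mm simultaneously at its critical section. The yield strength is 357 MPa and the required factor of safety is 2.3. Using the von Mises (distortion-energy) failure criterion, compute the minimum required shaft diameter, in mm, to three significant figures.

d = 49.9 mm

σ_allow = σ_y/n = 357/2.3 = 155.2 MPa.
For a solid shaft σ_b = 32M/(πd³) and τ = 16T/(πd³), so the von Mises stress is σ' = (16/πd³)·√(4M²+3T²).
√(4M²+3T²) = √(4×(1.380×10^6)² + 3×(1.490×10^6)²) = 3.779×10^6 N·mm.
d³ = 16×3.779×10^6/(π×155.2) = 124000 mm³.
d = 49.86 mm.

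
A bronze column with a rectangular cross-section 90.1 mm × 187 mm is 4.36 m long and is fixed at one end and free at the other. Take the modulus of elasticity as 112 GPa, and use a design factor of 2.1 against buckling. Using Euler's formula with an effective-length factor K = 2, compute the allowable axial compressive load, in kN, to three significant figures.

P_allow = 78.9 kN

Buckling occurs about the weak axis: I_min = h·b³/12 = 187×90.1³/12 = 1.140×10^7 mm⁴ (b = 90.1 mm is the smaller dimension).
Effective length L_e = KL = 2×4.36 m = 8720 mm.
Euler critical load P_cr = π²EI/L_e² = π²×112000×1.140×10^7/8720² = 165700 N.
P_allow = P_cr/n = 165700/2.1 = 78900 N.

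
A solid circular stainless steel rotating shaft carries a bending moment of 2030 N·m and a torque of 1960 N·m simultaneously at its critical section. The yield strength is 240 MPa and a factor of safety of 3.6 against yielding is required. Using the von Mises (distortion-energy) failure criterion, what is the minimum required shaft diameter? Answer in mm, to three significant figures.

d = 73.9 mm

σ_allow = σ_y/n = 240/3.6 = 66.67 MPa.
For a solid shaft σ_b = 32M/(πd³) and τ = 16T/(πd³), so the von Mises stress is σ' = (16/πd³)·√(4M²+3T²).
√(4M²+3T²) = √(4×(2.030×10^6)² + 3×(1.960×10^6)²) = 5.292×10^6 N·mm.
d³ = 16×5.292×10^6/(π×66.67) = 404300 mm³.
d = 73.94 mm.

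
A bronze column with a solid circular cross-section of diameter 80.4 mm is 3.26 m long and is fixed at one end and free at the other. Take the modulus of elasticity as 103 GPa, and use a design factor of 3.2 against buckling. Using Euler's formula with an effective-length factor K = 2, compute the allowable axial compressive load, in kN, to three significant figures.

I = πd⁴/64 = π×80.4⁴/64 = 2.051×10^6 mm⁴.
Effective length L_e = KL = 2×3.26 m = 6520 mm.
Euler critical load P_cr = π²EI/L_e² = π²×103000×2.051×10^6/6520² = 49050 N.
P_allow = P_cr/n = 49050/3.2 = 15330 N.

P_allow = 15.3 kN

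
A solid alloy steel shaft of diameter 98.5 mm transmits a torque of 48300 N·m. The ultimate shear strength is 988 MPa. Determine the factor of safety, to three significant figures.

n = 3.84

τ = 16T/(πd³) = 16×4.8300×10^7/(π×98.5³) = 257.4 MPa.
n = τ_limit/τ = 988/257.4 = 3.838.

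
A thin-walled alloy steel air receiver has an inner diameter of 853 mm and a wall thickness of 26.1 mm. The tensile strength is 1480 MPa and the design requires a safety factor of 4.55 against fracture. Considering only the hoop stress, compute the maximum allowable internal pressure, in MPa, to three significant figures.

σ_allow = 1480/4.55 = 325.3 MPa.
σ_h = pD/(2t) → p_allow = 2σ_allow t/D = 2×325.3×26.1/853 = 19.91 MPa.

p_allow = 19.9 MPa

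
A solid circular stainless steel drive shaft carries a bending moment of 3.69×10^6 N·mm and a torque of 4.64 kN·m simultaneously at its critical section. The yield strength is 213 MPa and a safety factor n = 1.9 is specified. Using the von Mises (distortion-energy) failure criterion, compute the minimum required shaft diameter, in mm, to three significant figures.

σ_allow = σ_y/n = 213/1.9 = 112.1 MPa.
For a solid shaft σ_b = 32M/(πd³) and τ = 16T/(πd³), so the von Mises stress is σ' = (16/πd³)·√(4M²+3T²).
√(4M²+3T²) = √(4×(3.690×10^6)² + 3×(4.640×10^6)²) = 1.091×10^7 N·mm.
d³ = 16×1.091×10^7/(π×112.1) = 495700 mm³.
d = 79.14 mm.

d = 79.1 mm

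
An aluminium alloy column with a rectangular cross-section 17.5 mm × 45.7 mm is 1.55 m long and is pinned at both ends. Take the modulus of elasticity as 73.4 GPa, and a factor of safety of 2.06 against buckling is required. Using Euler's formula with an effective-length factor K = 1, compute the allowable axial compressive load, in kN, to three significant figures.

Buckling occurs about the weak axis: I_min = h·b³/12 = 45.7×17.5³/12 = 20410 mm⁴ (b = 17.5 mm is the smaller dimension).
Effective length L_e = KL = 1×1.55 m = 1550 mm.
Euler critical load P_cr = π²EI/L_e² = π²×73400×20410/1550² = 6154 N.
P_allow = P_cr/n = 6154/2.06 = 2988 N.

P_allow = 2.99 kN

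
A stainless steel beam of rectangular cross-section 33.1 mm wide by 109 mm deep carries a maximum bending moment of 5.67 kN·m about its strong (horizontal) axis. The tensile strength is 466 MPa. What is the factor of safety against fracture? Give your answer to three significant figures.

n = 5.39

Section modulus S = bh²/6 = 33.1×109²/6 = 65540 mm³.
σ = M/S = 5670000/65540 = 86.51 MPa.
n = 466/86.51 = 5.387.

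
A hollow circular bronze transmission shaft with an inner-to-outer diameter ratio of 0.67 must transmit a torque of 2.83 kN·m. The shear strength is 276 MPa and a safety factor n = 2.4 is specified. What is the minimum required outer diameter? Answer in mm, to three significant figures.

τ_allow = 276/2.4 = 115.0 MPa.
For a hollow shaft τ = 16T/[πd_o³(1−k⁴)] with k = 0.67, so 1−k⁴ = 0.7985.
d_o³ = 16T/[π τ_allow (1−k⁴)] = 16×2830000/(π×115.0×0.7985) = 157000 mm³.
d_o = 53.94 mm.

d_o = 53.9 mm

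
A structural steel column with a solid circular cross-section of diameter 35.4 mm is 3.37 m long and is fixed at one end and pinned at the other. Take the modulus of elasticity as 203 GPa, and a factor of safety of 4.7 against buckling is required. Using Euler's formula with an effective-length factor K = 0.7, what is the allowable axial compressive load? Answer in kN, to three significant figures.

P_allow = 5.91 kN

I = πd⁴/64 = π×35.4⁴/64 = 77090 mm⁴.
Effective length L_e = KL = 0.7×3.37 m = 2359 mm.
Euler critical load P_cr = π²EI/L_e² = π²×203000×77090/2359² = 27750 N.
P_allow = P_cr/n = 27750/4.7 = 5905 N.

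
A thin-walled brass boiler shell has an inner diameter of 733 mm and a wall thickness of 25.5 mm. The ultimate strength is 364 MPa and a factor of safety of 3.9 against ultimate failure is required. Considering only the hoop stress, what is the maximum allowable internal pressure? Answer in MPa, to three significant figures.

σ_allow = 364/3.9 = 93.33 MPa.
σ_h = pD/(2t) → p_allow = 2σ_allow t/D = 2×93.33×25.5/733 = 6.494 MPa.

p_allow = 6.49 MPa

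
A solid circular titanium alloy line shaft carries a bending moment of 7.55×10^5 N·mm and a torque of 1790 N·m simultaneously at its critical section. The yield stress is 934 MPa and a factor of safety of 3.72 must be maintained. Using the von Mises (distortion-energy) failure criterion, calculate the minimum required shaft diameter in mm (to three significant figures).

d = 41.2 mm

σ_allow = σ_y/n = 934/3.72 = 251.1 MPa.
For a solid shaft σ_b = 32M/(πd³) and τ = 16T/(πd³), so the von Mises stress is σ' = (16/πd³)·√(4M²+3T²).
√(4M²+3T²) = √(4×(755000)² + 3×(1.790×10^6)²) = 3.449×10^6 N·mm.
d³ = 16×3.449×10^6/(π×251.1) = 69950 mm³.
d = 41.20 mm.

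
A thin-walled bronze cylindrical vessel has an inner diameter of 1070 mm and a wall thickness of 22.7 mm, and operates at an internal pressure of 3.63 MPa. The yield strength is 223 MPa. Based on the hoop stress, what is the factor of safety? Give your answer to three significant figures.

n = 2.61

σ_h = pD/(2t) = 3.63×1070/(2×22.7) = 85.55 MPa.
n = 223/85.55 = 2.607.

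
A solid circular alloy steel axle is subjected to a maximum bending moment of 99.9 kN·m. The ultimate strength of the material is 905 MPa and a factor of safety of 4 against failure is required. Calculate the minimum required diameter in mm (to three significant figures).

σ_allow = 905/4 = 226.2 MPa.
For a solid circular section σ = 32M/(πd³), so d³ = 32M/(π σ_allow) = 32×9.9900×10^7/(π×226.2) = 4.498×10^6 mm³.
d = 165.1 mm.

d = 165 mm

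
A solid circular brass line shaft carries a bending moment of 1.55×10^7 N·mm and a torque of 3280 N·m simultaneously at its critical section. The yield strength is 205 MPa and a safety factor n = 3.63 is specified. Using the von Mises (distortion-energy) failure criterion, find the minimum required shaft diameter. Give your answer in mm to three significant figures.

d = 142 mm

σ_allow = σ_y/n = 205/3.63 = 56.47 MPa.
For a solid shaft σ_b = 32M/(πd³) and τ = 16T/(πd³), so the von Mises stress is σ' = (16/πd³)·√(4M²+3T²).
√(4M²+3T²) = √(4×(1.550×10^7)² + 3×(3.280×10^6)²) = 3.152×10^7 N·mm.
d³ = 16×3.152×10^7/(π×56.47) = 2.842×10^6 mm³.
d = 141.7 mm.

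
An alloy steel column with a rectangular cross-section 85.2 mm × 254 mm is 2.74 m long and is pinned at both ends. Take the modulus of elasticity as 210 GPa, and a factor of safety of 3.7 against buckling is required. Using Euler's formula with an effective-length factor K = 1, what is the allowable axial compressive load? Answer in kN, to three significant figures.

P_allow = 977 kN

Buckling occurs about the weak axis: I_min = h·b³/12 = 254×85.2³/12 = 1.309×10^7 mm⁴ (b = 85.2 mm is the smaller dimension).
Effective length L_e = KL = 1×2.74 m = 2740 mm.
Euler critical load P_cr = π²EI/L_e² = π²×210000×1.309×10^7/2740² = 3.614×10^6 N.
P_allow = P_cr/n = 3.614×10^6/3.7 = 976800 N.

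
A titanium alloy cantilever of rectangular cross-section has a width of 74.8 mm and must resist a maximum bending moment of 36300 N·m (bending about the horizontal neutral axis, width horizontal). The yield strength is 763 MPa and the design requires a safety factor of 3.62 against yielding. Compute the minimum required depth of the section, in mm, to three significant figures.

σ_allow = 763/3.62 = 210.8 MPa.
For a rectangular section σ = 6M/(bh²), so h² = 6M/(b σ_allow) = 6×3.6300×10^7/(74.8×210.8) = 13810 mm².
h = 117.5 mm.

h = 118 mm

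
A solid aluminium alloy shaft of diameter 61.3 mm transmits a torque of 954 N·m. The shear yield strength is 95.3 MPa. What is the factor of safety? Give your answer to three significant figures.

τ = 16T/(πd³) = 16×954000/(π×61.3³) = 21.09 MPa.
n = τ_limit/τ = 95.3/21.09 = 4.518.

n = 4.52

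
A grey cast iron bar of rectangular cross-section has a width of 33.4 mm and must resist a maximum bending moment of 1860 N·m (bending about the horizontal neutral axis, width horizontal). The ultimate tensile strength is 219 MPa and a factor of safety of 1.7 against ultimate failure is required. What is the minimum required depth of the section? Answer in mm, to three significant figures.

h = 50.9 mm

σ_allow = 219/1.7 = 128.8 MPa.
For a rectangular section σ = 6M/(bh²), so h² = 6M/(b σ_allow) = 6×1860000/(33.4×128.8) = 2594 mm².
h = 50.93 mm.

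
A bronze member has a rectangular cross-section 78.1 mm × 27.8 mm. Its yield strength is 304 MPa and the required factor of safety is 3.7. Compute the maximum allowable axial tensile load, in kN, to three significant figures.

F_allow = 178 kN

σ_allow = 304/3.7 = 82.16 MPa.
A = 78.1×27.8 = 2171 mm².
F_allow = σ_allow × A = 82.16×2171 = 178400 N.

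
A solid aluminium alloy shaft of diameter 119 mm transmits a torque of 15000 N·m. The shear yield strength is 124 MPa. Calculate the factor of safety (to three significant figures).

n = 2.74

τ = 16T/(πd³) = 16×1.5000×10^7/(π×119³) = 45.33 MPa.
n = τ_limit/τ = 124/45.33 = 2.735.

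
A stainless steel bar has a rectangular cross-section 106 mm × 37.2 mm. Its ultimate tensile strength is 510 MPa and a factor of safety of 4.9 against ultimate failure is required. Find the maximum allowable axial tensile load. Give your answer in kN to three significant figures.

F_allow = 410 kN

σ_allow = 510/4.9 = 104.1 MPa.
A = 106×37.2 = 3943 mm².
F_allow = σ_allow × A = 104.1×3943 = 410400 N.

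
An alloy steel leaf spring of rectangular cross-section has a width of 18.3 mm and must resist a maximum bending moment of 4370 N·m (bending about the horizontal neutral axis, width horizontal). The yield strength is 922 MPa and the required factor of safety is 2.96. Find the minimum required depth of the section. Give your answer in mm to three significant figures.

σ_allow = 922/2.96 = 311.5 MPa.
For a rectangular section σ = 6M/(bh²), so h² = 6M/(b σ_allow) = 6×4370000/(18.3×311.5) = 4600 mm².
h = 67.82 mm.

h = 67.8 mm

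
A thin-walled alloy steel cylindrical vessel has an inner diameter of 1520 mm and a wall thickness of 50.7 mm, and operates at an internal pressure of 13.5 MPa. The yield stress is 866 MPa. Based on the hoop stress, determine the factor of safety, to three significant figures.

σ_h = pD/(2t) = 13.5×1520/(2×50.7) = 202.4 MPa.
n = 866/202.4 = 4.279.

n = 4.28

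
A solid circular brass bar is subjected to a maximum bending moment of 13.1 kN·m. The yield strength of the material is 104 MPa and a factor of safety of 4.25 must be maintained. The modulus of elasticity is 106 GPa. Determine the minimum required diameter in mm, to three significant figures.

d = 176 mm

σ_allow = 104/4.25 = 24.47 MPa.
For a solid circular section σ = 32M/(πd³), so d³ = 32M/(π σ_allow) = 32×1.3100×10^7/(π×24.47) = 5.453×10^6 mm³.
d = 176.0 mm.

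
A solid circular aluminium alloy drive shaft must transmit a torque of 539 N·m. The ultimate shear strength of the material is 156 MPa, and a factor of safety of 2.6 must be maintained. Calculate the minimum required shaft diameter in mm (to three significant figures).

d = 35.8 mm

Allowable shear stress τ_allow = 156/2.6 = 60.00 MPa.
For a solid shaft τ = 16T/(πd³), so d³ = 16T/(π τ_allow) = 16×539000/(π×60.00) = 45750 mm³.
d = (45750)^(1/3) = 35.77 mm.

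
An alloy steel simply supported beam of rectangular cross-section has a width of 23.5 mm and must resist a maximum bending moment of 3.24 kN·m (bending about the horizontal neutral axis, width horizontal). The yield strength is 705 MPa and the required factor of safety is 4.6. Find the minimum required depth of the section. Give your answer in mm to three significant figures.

h = 73.5 mm

σ_allow = 705/4.6 = 153.3 MPa.
For a rectangular section σ = 6M/(bh²), so h² = 6M/(b σ_allow) = 6×3240000/(23.5×153.3) = 5398 mm².
h = 73.47 mm.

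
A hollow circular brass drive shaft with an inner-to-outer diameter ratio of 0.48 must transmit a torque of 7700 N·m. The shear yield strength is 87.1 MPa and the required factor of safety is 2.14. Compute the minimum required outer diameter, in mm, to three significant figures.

d_o = 101 mm

τ_allow = 87.1/2.14 = 40.70 MPa.
For a hollow shaft τ = 16T/[πd_o³(1−k⁴)] with k = 0.48, so 1−k⁴ = 0.9469.
d_o³ = 16T/[π τ_allow (1−k⁴)] = 16×7700000/(π×40.70×0.9469) = 1.018×10^6 mm³.
d_o = 100.6 mm.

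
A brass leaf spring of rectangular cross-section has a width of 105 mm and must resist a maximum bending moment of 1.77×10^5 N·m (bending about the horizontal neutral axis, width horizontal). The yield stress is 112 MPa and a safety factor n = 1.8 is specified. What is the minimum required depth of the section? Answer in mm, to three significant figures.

σ_allow = 112/1.8 = 62.22 MPa.
For a rectangular section σ = 6M/(bh²), so h² = 6M/(b σ_allow) = 6×1.7700×10^8/(105×62.22) = 162600 mm².
h = 403.2 mm.

h = 403 mm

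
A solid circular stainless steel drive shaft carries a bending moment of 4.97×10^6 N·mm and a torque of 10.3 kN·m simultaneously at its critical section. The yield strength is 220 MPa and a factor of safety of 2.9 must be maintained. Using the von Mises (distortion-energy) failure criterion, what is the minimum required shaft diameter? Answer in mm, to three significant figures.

σ_allow = σ_y/n = 220/2.9 = 75.86 MPa.
For a solid shaft σ_b = 32M/(πd³) and τ = 16T/(πd³), so the von Mises stress is σ' = (16/πd³)·√(4M²+3T²).
√(4M²+3T²) = √(4×(4.970×10^6)² + 3×(1.030×10^7)²) = 2.042×10^7 N·mm.
d³ = 16×2.042×10^7/(π×75.86) = 1.371×10^6 mm³.
d = 111.1 mm.

d = 111 mm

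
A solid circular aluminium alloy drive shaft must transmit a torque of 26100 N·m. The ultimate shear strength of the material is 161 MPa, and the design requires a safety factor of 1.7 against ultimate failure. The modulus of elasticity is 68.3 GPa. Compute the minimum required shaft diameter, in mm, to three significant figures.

d = 112 mm

Allowable shear stress τ_allow = 161/1.7 = 94.71 MPa.
For a solid shaft τ = 16T/(πd³), so d³ = 16T/(π τ_allow) = 16×2.6100×10^7/(π×94.71) = 1.404×10^6 mm³.
d = (1.404×10^6)^(1/3) = 112.0 mm.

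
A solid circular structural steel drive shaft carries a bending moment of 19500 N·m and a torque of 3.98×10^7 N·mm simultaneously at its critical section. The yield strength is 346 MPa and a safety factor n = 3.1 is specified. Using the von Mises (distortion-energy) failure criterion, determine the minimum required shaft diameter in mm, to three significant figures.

σ_allow = σ_y/n = 346/3.1 = 111.6 MPa.
For a solid shaft σ_b = 32M/(πd³) and τ = 16T/(πd³), so the von Mises stress is σ' = (16/πd³)·√(4M²+3T²).
√(4M²+3T²) = √(4×(1.950×10^7)² + 3×(3.980×10^7)²) = 7.920×10^7 N·mm.
d³ = 16×7.920×10^7/(π×111.6) = 3.614×10^6 mm³.
d = 153.5 mm.

d = 153 mm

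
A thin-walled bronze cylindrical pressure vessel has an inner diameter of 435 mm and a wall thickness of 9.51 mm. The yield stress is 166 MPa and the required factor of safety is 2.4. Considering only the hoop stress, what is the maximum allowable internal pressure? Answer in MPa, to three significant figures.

σ_allow = 166/2.4 = 69.17 MPa.
σ_h = pD/(2t) → p_allow = 2σ_allow t/D = 2×69.17×9.51/435 = 3.024 MPa.

p_allow = 3.02 MPa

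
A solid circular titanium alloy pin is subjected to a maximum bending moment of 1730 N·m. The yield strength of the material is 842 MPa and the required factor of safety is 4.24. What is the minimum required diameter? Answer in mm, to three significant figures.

σ_allow = 842/4.24 = 198.6 MPa.
For a solid circular section σ = 32M/(πd³), so d³ = 32M/(π σ_allow) = 32×1730000/(π×198.6) = 88740 mm³.
d = 44.60 mm.

d = 44.6 mm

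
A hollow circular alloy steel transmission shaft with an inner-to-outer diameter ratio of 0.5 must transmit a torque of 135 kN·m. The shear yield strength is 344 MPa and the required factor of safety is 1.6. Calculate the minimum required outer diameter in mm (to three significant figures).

d_o = 151 mm

τ_allow = 344/1.6 = 215.0 MPa.
For a hollow shaft τ = 16T/[πd_o³(1−k⁴)] with k = 0.5, so 1−k⁴ = 0.9375.
d_o³ = 16T/[π τ_allow (1−k⁴)] = 16×1.3500×10^8/(π×215.0×0.9375) = 3.411×10^6 mm³.
d_o = 150.5 mm.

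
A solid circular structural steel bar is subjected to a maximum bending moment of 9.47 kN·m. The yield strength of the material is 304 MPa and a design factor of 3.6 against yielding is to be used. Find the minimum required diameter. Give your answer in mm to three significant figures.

d = 105 mm

σ_allow = 304/3.6 = 84.44 MPa.
For a solid circular section σ = 32M/(πd³), so d³ = 32M/(π σ_allow) = 32×9470000/(π×84.44) = 1.142×10^6 mm³.
d = 104.5 mm.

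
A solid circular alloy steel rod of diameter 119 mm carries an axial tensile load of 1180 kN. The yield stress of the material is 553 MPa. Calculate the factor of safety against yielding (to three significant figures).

n = 5.21

A = πd²/4 = 11120 mm².
σ = F/A = 1180000/11120 = 106.1 MPa.
n = 553/106.1 = 5.212.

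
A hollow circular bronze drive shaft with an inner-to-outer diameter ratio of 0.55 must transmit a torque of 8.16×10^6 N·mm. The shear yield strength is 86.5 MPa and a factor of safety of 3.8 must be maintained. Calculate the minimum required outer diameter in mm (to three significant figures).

τ_allow = 86.5/3.8 = 22.76 MPa.
For a hollow shaft τ = 16T/[πd_o³(1−k⁴)] with k = 0.55, so 1−k⁴ = 0.9085.
d_o³ = 16T/[π τ_allow (1−k⁴)] = 16×8160000/(π×22.76×0.9085) = 2.010×10^6 mm³.
d_o = 126.2 mm.

d_o = 126 mm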